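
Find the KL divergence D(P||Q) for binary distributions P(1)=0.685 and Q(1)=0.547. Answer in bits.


KL = p*log2(p/q) + (1-p)*log2((1-p)/(1-q)) = 0.685*log2(0.685/0.547) + 0.315*log2(0.315/0.453) = 0.0572

0.0572 bits


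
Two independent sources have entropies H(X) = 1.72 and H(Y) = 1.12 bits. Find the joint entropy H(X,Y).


For independent variables, H(X,Y) = H(X) + H(Y) = 1.72 + 1.12 = 2.84

2.84 bits


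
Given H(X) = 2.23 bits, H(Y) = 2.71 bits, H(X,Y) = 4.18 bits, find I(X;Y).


I(X;Y) = H(X) + H(Y) - H(X,Y) = 2.23 + 2.71 - 4.18 = 0.76

0.76 bits


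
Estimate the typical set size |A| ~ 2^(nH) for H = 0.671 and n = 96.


log2|A_typical| = nH = 96 * 0.671 = 64.416, so |A_typical| ~ 2^64.416 = 2.461e+19

2.461e+19


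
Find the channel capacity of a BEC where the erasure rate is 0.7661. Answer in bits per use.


C = 1 - epsilon = 1 - 0.7661 = 0.2339

0.2339 bits


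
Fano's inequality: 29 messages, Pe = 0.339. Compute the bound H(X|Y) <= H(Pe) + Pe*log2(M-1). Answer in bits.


H(Pe) = -Pe*log2(Pe) - (1-Pe)*log2(1-Pe) = -0.339*log2(0.339) - 0.661*log2(0.661) = 0.529058 + 0.394801 = 0.9239. Pe*log2(M-1) = 0.339*log2(28) = 1.629693. Bound = H(Pe) + Pe*log2(M-1) = 0.529058 + 0.394801 + 1.629693 = 2.5536

2.5536 bits


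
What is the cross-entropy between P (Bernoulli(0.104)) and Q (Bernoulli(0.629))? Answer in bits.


H(P,Q) = -p*log2(q) - (1-p)*log2(1-q). -0.104*log2(0.629) = 0.069562; -0.896*log2(0.371) = 1.281736. H(P,Q) = 0.069562 + 1.281736 = 1.3513

1.3513 bits


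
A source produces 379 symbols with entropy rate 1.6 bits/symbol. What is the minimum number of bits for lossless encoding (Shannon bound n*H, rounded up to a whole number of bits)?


Minimum bits >= n * H = 379 * 1.6 = 606.4, rounded up to a whole number of bits = 607

607 bits


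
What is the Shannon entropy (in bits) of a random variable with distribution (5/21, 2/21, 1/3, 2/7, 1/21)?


H = -sum(p_i * log2(p_i)). Terms: -(5/21)*log2(5/21) = 0.492950; -(2/21)*log2(2/21) = 0.323078; -(1/3)*log2(1/3) = 0.528321; -(2/7)*log2(2/7) = 0.516387; -(1/21)*log2(1/21) = 0.209158. H = 0.492950 + 0.323078 + 0.528321 + 0.516387 + 0.209158 = 2.0699

2.0699 bits


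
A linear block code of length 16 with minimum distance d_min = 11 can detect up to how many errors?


Detection capability = d_min - 1 = 11 - 1 = 10

10 errors


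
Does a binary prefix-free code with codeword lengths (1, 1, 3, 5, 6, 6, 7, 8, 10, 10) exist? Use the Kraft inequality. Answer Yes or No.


Kraft sum = sum(2^(-l_i)) = 1.2012, need <= 1. Result: violated (a binary prefix-free code with these lengths cannot exist)

No


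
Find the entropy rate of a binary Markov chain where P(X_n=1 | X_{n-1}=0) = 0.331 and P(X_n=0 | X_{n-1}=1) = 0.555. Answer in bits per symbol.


Stationary distribution: pi_0 = p10/(p01+p10) = 0.6264, pi_1 = 0.3736. Entropy rate H' = pi_0*H(p01) + pi_1*H(p10) = 0.6264*0.9159 + 0.3736*0.9913 = 0.9441

0.9441 bits/symbol


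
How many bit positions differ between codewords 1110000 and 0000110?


Count differing positions: ^ ^ ^ . ^ ^ . = 5 differences

5


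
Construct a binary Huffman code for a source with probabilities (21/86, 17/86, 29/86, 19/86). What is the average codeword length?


Huffman construction (repeatedly merge the two least-probable nodes; each merge adds 1 bit to every symbol beneath it): 17/86 + 19/86 = 18/43; 21/86 + 29/86 = 25/43; 18/43 + 25/43 = 1. Resulting codeword lengths (in the order the probabilities were given): (2, 2, 2, 2). L_avg = sum(p_i * l_i) = 21/86*2 + 17/86*2 + 29/86*2 + 19/86*2 = 2

2.0 bits


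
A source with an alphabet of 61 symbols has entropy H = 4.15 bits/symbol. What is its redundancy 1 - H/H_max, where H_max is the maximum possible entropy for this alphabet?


H_max = log2(K) = log2(61) = 5.9307 bits/symbol. Redundancy = 1 - H/H_max = 1 - 4.15/5.9307 = 1 - 0.6997 = 0.3003

0.3003


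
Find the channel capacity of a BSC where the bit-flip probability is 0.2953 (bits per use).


H(p) = -p*log2(p) - (1-p)*log2(1-p) = -0.2953*log2(0.2953) - 0.7047*log2(0.7047) = 0.519653 + 0.355816 = 0.8755. C = 1 - H(p) = 1 - 0.8755 = 0.1245

0.1245 bits


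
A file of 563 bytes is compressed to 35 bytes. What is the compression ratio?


Ratio = original / compressed = 563 / 35 = 16.0857

16.0857


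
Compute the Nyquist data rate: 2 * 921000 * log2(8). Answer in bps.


Rate = 2 * B * log2(M) = 2 * 921000 * 3.0 = 5526000.0

5526000.0 bps


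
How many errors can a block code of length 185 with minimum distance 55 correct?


Correction capability = floor((d-1)/2) = floor((55-1)/2) = 27

27 errors


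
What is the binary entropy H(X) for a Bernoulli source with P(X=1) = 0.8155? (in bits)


H = -p*log2(p) - (1-p)*log2(1-p). -0.8155*log2(0.8155) = 0.239955; -0.1845*log2(0.1845) = 0.449868. H = 0.239955 + 0.449868 = 0.6898

0.6898 bits


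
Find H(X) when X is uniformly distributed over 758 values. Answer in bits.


H = log2(n) = log2(758) = 9.5661

9.5661 bits


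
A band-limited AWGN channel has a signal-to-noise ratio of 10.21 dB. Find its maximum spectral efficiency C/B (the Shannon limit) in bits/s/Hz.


SNR_linear = 10^(10.21/10) = 10.4954; C/B = log2(1 + SNR_linear) = log2(1 + 10.4954) = 3.523

3.523 bits/s/Hz


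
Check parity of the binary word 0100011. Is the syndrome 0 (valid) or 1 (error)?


Syndrome = XOR of all bits = 0 XOR 1 XOR 0 XOR 0 XOR 0 XOR 1 XOR 1 = 1

1


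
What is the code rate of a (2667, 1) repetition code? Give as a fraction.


Rate = k/n = 1/2667

1/2667


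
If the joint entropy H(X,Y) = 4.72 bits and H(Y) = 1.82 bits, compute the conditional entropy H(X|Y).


H(X|Y) = H(X,Y) - H(Y) = 4.72 - 1.82 = 2.9

2.9 bits


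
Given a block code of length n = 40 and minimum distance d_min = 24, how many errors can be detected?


Detection capability = d_min - 1 = 24 - 1 = 23

23 errors


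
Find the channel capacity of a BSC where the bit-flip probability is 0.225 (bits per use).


H(p) = -p*log2(p) - (1-p)*log2(1-p) = -0.225*log2(0.225) - 0.775*log2(0.775) = 0.484201 + 0.284992 = 0.7692. C = 1 - H(p) = 1 - 0.7692 = 0.2308

0.2308 bits


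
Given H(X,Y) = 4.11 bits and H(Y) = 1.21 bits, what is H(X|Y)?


H(X|Y) = H(X,Y) - H(Y) = 4.11 - 1.21 = 2.9

2.9 bits


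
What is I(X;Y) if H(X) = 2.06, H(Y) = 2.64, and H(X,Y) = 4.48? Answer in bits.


I(X;Y) = H(X) + H(Y) - H(X,Y) = 2.06 + 2.64 - 4.48 = 0.22

0.22 bits


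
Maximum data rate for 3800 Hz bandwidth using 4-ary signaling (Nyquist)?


Rate = 2 * B * log2(M) = 2 * 3800 * 2.0 = 15200.0

15200.0 bps


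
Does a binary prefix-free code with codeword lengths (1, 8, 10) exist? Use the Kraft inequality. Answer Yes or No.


Kraft sum = sum(2^(-l_i)) = 0.5049, need <= 1. Result: satisfied (a binary prefix-free code with these lengths exists)

Yes


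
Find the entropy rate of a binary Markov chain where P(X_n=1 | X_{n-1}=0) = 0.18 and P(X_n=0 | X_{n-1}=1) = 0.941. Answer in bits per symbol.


Stationary distribution: pi_0 = p10/(p01+p10) = 0.8394, pi_1 = 0.1606. Entropy rate H' = pi_0*H(p01) + pi_1*H(p10) = 0.8394*0.6801 + 0.1606*0.3235 = 0.6228

0.6228 bits/symbol


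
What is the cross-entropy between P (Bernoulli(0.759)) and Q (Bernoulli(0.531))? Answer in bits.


H(P,Q) = -p*log2(q) - (1-p)*log2(1-q). -0.759*log2(0.531) = 0.693131; -0.241*log2(0.469) = 0.263254. H(P,Q) = 0.693131 + 0.263254 = 0.9564

0.9564 bits


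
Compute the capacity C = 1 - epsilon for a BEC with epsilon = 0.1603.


C = 1 - epsilon = 1 - 0.1603 = 0.8397

0.8397 bits


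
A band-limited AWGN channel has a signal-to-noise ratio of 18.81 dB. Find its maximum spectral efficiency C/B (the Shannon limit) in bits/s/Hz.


SNR_linear = 10^(18.81/10) = 76.0326; C/B = log2(1 + SNR_linear) = log2(1 + 76.0326) = 6.2674

6.2674 bits/s/Hz


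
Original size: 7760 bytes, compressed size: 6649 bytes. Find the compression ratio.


Ratio = original / compressed = 7760 / 6649 = 1.1671

1.1671


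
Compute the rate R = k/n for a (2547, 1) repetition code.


Rate = k/n = 1/2547

1/2547


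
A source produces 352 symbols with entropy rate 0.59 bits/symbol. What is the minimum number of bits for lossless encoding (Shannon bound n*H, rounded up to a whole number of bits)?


Minimum bits >= n * H = 352 * 0.59 = 207.68, rounded up to a whole number of bits = 208

208 bits


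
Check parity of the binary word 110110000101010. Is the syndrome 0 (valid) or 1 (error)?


Syndrome = XOR of all bits = 1 XOR 1 XOR 0 XOR 1 XOR 1 XOR 0 XOR 0 XOR 0 XOR 0 XOR 1 XOR 0 XOR 1 XOR 0 XOR 1 XOR 0 = 1

1


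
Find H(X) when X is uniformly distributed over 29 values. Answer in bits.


H = log2(n) = log2(29) = 4.858

4.858 bits


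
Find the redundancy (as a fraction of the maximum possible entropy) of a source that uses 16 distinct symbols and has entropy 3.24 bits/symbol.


H_max = log2(K) = log2(16) = 4.0 bits/symbol. Redundancy = 1 - H/H_max = 1 - 3.24/4.0 = 1 - 0.81 = 0.19

0.19


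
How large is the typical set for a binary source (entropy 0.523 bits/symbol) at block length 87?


log2|A_typical| = nH = 87 * 0.523 = 45.501, so |A_typical| ~ 2^45.501 = 4.979e+13

4.979e+13


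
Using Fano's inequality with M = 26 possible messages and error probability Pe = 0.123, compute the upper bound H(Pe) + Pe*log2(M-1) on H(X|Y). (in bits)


H(Pe) = -Pe*log2(Pe) - (1-Pe)*log2(1-Pe) = -0.123*log2(0.123) - 0.877*log2(0.877) = 0.371862 + 0.166061 = 0.5379. Pe*log2(M-1) = 0.123*log2(25) = 0.571194. Bound = H(Pe) + Pe*log2(M-1) = 0.371862 + 0.166061 + 0.571194 = 1.1091

1.1091 bits


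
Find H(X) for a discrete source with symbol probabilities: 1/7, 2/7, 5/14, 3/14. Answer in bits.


H = -sum(p_i * log2(p_i)). Terms: -(1/7)*log2(1/7) = 0.401051; -(2/7)*log2(2/7) = 0.516387; -(5/14)*log2(5/14) = 0.530510; -(3/14)*log2(3/14) = 0.476227. H = 0.401051 + 0.516387 + 0.530510 + 0.476227 = 1.9242

1.9242 bits


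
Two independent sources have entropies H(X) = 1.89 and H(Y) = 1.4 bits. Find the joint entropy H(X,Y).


For independent variables, H(X,Y) = H(X) + H(Y) = 1.89 + 1.4 = 3.29

3.29 bits


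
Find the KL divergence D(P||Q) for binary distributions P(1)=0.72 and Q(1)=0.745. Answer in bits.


KL = p*log2(p/q) + (1-p)*log2((1-p)/(1-q)) = 0.72*log2(0.72/0.745) + 0.28*log2(0.28/0.255) = 0.0023

0.0023 bits


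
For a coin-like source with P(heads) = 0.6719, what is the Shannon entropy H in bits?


H = -p*log2(p) - (1-p)*log2(1-p). -0.6719*log2(0.6719) = 0.385457; -0.3281*log2(0.3281) = 0.527517. H = 0.385457 + 0.527517 = 0.913

0.913 bits


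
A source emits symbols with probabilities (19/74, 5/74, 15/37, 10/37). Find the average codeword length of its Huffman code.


Huffman construction (repeatedly merge the two least-probable nodes; each merge adds 1 bit to every symbol beneath it): 5/74 + 19/74 = 12/37; 10/37 + 12/37 = 22/37; 15/37 + 22/37 = 1. Resulting codeword lengths (in the order the probabilities were given): (3, 3, 1, 2). L_avg = sum(p_i * l_i) = 19/74*3 + 5/74*3 + 15/37*1 + 10/37*2 = 71/37 = 1.9189

1.9189 bits


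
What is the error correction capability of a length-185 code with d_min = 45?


Correction capability = floor((d-1)/2) = floor((45-1)/2) = 22

22 errors


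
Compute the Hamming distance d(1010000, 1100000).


Count differing positions: . ^ ^ . . . . = 2 differences

2


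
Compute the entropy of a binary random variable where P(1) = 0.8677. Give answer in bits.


H = -p*log2(p) - (1-p)*log2(1-p). -0.8677*log2(0.8677) = 0.177646; -0.1323*log2(0.1323) = 0.386067. H = 0.177646 + 0.386067 = 0.5637

0.5637 bits


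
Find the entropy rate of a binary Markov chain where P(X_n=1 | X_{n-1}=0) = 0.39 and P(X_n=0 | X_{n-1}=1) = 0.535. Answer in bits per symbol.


Stationary distribution: pi_0 = p10/(p01+p10) = 0.5784, pi_1 = 0.4216. Entropy rate H' = pi_0*H(p01) + pi_1*H(p10) = 0.5784*0.9648 + 0.4216*0.9965 = 0.9781

0.9781 bits/symbol


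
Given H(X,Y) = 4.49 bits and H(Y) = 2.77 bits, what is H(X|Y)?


H(X|Y) = H(X,Y) - H(Y) = 4.49 - 2.77 = 1.72

1.72 bits


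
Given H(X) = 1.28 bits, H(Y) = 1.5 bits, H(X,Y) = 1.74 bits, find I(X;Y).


I(X;Y) = H(X) + H(Y) - H(X,Y) = 1.28 + 1.5 - 1.74 = 1.04

1.04 bits


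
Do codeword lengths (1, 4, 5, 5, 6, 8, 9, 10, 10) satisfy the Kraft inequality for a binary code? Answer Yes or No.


Kraft sum = sum(2^(-l_i)) = 0.6484, need <= 1. Result: satisfied (a binary prefix-free code with these lengths exists)

Yes


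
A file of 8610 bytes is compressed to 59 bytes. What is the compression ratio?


Ratio = original / compressed = 8610 / 59 = 145.9322

145.9322


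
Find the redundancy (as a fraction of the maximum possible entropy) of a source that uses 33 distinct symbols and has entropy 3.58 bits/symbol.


H_max = log2(K) = log2(33) = 5.0444 bits/symbol. Redundancy = 1 - H/H_max = 1 - 3.58/5.0444 = 1 - 0.7097 = 0.2903

0.2903


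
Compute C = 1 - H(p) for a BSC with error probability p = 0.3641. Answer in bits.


H(p) = -p*log2(p) - (1-p)*log2(1-p) = -0.3641*log2(0.3641) - 0.6359*log2(0.6359) = 0.530710 + 0.415324 = 0.946. C = 1 - H(p) = 1 - 0.946 = 0.054

0.054 bits


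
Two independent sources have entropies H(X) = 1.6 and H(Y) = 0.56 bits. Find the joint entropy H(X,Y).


For independent variables, H(X,Y) = H(X) + H(Y) = 1.6 + 0.56 = 2.16

2.16 bits


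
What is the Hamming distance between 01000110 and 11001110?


Count differing positions: ^ . . . ^ . . . = 2 differences

2


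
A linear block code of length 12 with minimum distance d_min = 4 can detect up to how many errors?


Detection capability = d_min - 1 = 4 - 1 = 3

3 errors


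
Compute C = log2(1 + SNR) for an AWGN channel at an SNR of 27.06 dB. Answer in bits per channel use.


SNR_linear = 10^(27.06/10) = 508.1594; C = log2(1 + SNR_linear) = log2(1 + 508.1594) = 8.992

8.992 bits/channel use


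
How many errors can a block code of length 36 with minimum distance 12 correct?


Correction capability = floor((d-1)/2) = floor((12-1)/2) = 5

5 errors


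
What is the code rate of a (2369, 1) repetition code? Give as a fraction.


Rate = k/n = 1/2369

1/2369


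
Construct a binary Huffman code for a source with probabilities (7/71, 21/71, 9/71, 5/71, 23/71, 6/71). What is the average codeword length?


Huffman construction (repeatedly merge the two least-probable nodes; each merge adds 1 bit to every symbol beneath it): 5/71 + 6/71 = 11/71; 7/71 + 9/71 = 16/71; 11/71 + 16/71 = 27/71; 21/71 + 23/71 = 44/71; 27/71 + 44/71 = 1. Resulting codeword lengths (in the order the probabilities were given): (3, 2, 3, 3, 2, 3). L_avg = sum(p_i * l_i) = 7/71*3 + 21/71*2 + 9/71*3 + 5/71*3 + 23/71*2 + 6/71*3 = 169/71 = 2.3803

2.3803 bits


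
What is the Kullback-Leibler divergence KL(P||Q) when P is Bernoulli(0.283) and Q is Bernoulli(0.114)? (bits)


KL = p*log2(p/q) + (1-p)*log2((1-p)/(1-q)) = 0.283*log2(0.283/0.114) + 0.717*log2(0.717/0.886) = 0.1523

0.1523 bits


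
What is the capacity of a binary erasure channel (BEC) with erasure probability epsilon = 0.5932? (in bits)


C = 1 - epsilon = 1 - 0.5932 = 0.4068

0.4068 bits


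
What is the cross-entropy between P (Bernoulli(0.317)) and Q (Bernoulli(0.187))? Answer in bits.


H(P,Q) = -p*log2(q) - (1-p)*log2(1-q). -0.317*log2(0.187) = 0.766788; -0.683*log2(0.813) = 0.203993. H(P,Q) = 0.766788 + 0.203993 = 0.9708

0.9708 bits


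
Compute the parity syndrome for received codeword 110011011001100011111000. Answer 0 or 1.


Syndrome = XOR of all bits = 1 XOR 1 XOR 0 XOR 0 XOR 1 XOR 1 XOR 0 XOR 1 XOR 1 XOR 0 XOR 0 XOR 1 XOR 1 XOR 0 XOR 0 XOR 0 XOR 1 XOR 1 XOR 1 XOR 1 XOR 1 XOR 0 XOR 0 XOR 0 = 1

1


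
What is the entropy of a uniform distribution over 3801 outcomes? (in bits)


H = log2(n) = log2(3801) = 11.8922

11.8922 bits


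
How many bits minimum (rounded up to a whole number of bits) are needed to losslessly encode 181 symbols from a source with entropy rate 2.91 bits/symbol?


Minimum bits >= n * H = 181 * 2.91 = 526.71, rounded up to a whole number of bits = 527

527 bits


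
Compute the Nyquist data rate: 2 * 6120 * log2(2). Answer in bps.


Rate = 2 * B * log2(M) = 2 * 6120 * 1.0 = 12240.0

12240.0 bps


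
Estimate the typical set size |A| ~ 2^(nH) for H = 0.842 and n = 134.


log2|A_typical| = nH = 134 * 0.842 = 112.828, so |A_typical| ~ 2^112.828 = 9.217e+33

9.217e+33


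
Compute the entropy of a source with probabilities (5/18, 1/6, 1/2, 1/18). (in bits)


H = -sum(p_i * log2(p_i)). Terms: -(5/18)*log2(5/18) = 0.513332; -(1/6)*log2(1/6) = 0.430827; -(1/2)*log2(1/2) = 0.500000; -(1/18)*log2(1/18) = 0.231663. H = 0.513332 + 0.430827 + 0.500000 + 0.231663 = 1.6758

1.6758 bits


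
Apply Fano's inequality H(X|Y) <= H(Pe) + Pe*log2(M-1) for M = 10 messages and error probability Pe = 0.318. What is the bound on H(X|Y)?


H(Pe) = -Pe*log2(Pe) - (1-Pe)*log2(1-Pe) = -0.318*log2(0.318) - 0.682*log2(0.682) = 0.525623 + 0.376571 = 0.9022. Pe*log2(M-1) = 0.318*log2(9) = 1.008036. Bound = H(Pe) + Pe*log2(M-1) = 0.525623 + 0.376571 + 1.008036 = 1.9102

1.9102 bits


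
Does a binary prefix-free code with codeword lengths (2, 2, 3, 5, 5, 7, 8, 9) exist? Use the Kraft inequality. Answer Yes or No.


Kraft sum = sum(2^(-l_i)) = 0.7012, need <= 1. Result: satisfied (a binary prefix-free code with these lengths exists)

Yes


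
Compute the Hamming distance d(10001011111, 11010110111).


Count differing positions: . ^ . ^ ^ ^ . ^ . . . = 5 differences

5


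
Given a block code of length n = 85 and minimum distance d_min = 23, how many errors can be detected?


Detection capability = d_min - 1 = 23 - 1 = 22

22 errors


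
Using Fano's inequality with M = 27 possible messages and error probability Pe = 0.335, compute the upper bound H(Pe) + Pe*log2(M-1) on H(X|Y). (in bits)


H(Pe) = -Pe*log2(Pe) - (1-Pe)*log2(1-Pe) = -0.335*log2(0.335) - 0.665*log2(0.665) = 0.528552 + 0.391402 = 0.92. Pe*log2(M-1) = 0.335*log2(26) = 1.574647. Bound = H(Pe) + Pe*log2(M-1) = 0.528552 + 0.391402 + 1.574647 = 2.4946

2.4946 bits


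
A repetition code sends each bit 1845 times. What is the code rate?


Rate = k/n = 1/1845

1/1845


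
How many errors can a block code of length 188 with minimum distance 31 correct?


Correction capability = floor((d-1)/2) = floor((31-1)/2) = 15

15 errors


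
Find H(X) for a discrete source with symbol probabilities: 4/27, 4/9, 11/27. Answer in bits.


H = -sum(p_i * log2(p_i)). Terms: -(4/27)*log2(4/27) = 0.408131; -(4/9)*log2(4/9) = 0.519967; -(11/27)*log2(11/27) = 0.527778. H = 0.408131 + 0.519967 + 0.527778 = 1.4559

1.4559 bits


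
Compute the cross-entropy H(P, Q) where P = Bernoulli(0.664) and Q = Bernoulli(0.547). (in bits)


H(P,Q) = -p*log2(q) - (1-p)*log2(1-q). -0.664*log2(0.547) = 0.577937; -0.336*log2(0.453) = 0.383852. H(P,Q) = 0.577937 + 0.383852 = 0.9618

0.9618 bits


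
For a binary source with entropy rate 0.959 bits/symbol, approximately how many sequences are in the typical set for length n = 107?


log2|A_typical| = nH = 107 * 0.959 = 102.613, so |A_typical| ~ 2^102.613 = 7.755e+30

7.755e+30


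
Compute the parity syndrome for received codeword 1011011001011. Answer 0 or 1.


Syndrome = XOR of all bits = 1 XOR 0 XOR 1 XOR 1 XOR 0 XOR 1 XOR 1 XOR 0 XOR 0 XOR 1 XOR 0 XOR 1 XOR 1 = 0

0


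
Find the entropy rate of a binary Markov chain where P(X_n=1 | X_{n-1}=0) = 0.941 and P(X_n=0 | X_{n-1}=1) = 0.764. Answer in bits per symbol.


Stationary distribution: pi_0 = p10/(p01+p10) = 0.4481, pi_1 = 0.5519. Entropy rate H' = pi_0*H(p01) + pi_1*H(p10) = 0.4481*0.3235 + 0.5519*0.7883 = 0.58

0.58 bits/symbol


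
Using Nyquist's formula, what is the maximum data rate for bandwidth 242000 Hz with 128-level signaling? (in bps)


Rate = 2 * B * log2(M) = 2 * 242000 * 7.0 = 3388000.0

3388000.0 bps


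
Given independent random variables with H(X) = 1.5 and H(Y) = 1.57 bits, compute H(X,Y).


For independent variables, H(X,Y) = H(X) + H(Y) = 1.5 + 1.57 = 3.07

3.07 bits


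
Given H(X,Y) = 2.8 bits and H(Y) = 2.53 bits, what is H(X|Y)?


H(X|Y) = H(X,Y) - H(Y) = 2.8 - 2.53 = 0.27

0.27 bits


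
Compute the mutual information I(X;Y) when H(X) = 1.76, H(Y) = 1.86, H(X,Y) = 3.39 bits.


I(X;Y) = H(X) + H(Y) - H(X,Y) = 1.76 + 1.86 - 3.39 = 0.23

0.23 bits


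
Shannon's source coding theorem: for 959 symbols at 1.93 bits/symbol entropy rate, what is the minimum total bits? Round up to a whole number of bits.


Minimum bits >= n * H = 959 * 1.93 = 1850.87, rounded up to a whole number of bits = 1851

1851 bits


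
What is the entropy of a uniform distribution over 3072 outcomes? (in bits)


H = log2(n) = log2(3072) = 11.585

11.585 bits


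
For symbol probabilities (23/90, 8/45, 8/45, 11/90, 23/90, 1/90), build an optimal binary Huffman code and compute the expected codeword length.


Huffman construction (repeatedly merge the two least-probable nodes; each merge adds 1 bit to every symbol beneath it): 1/90 + 11/90 = 2/15; 2/15 + 8/45 = 14/45; 8/45 + 23/90 = 13/30; 23/90 + 14/45 = 17/30; 13/30 + 17/30 = 1. Resulting codeword lengths (in the order the probabilities were given): (2, 3, 2, 4, 2, 4). L_avg = sum(p_i * l_i) = 23/90*2 + 8/45*3 + 8/45*2 + 11/90*4 + 23/90*2 + 1/90*4 = 22/9 = 2.4444

2.4444 bits


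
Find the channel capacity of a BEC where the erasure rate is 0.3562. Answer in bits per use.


C = 1 - epsilon = 1 - 0.3562 = 0.6438

0.6438 bits


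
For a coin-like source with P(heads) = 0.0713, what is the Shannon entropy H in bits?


H = -p*log2(p) - (1-p)*log2(1-p). -0.0713*log2(0.0713) = 0.271650; -0.9287*log2(0.9287) = 0.099107. H = 0.271650 + 0.099107 = 0.3708

0.3708 bits


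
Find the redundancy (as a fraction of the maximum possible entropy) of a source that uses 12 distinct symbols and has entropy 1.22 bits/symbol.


H_max = log2(K) = log2(12) = 3.585 bits/symbol. Redundancy = 1 - H/H_max = 1 - 1.22/3.585 = 1 - 0.3403 = 0.6597

0.6597


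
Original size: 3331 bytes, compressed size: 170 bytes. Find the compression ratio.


Ratio = original / compressed = 3331 / 170 = 19.5941

19.5941


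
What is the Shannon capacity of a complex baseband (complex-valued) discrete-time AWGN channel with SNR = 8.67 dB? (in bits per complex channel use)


SNR_linear = 10^(8.67/10) = 7.3621; C = log2(1 + SNR_linear) = log2(1 + 7.3621) = 3.0639

3.0639 bits/channel use


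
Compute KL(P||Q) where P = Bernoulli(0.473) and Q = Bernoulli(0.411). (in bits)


KL = p*log2(p/q) + (1-p)*log2((1-p)/(1-q)) = 0.473*log2(0.473/0.411) + 0.527*log2(0.527/0.589) = 0.0113

0.0113 bits


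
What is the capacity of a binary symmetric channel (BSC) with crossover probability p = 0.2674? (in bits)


H(p) = -p*log2(p) - (1-p)*log2(1-p) = -0.2674*log2(0.2674) - 0.7326*log2(0.7326) = 0.508843 + 0.328866 = 0.8377. C = 1 - H(p) = 1 - 0.8377 = 0.1623

0.1623 bits


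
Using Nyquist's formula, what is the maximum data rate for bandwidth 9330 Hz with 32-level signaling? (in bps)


Rate = 2 * B * log2(M) = 2 * 9330 * 5.0 = 93300.0

93300.0 bps


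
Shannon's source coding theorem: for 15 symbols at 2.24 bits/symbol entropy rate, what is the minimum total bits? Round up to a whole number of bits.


Minimum bits >= n * H = 15 * 2.24 = 33.6, rounded up to a whole number of bits = 34

34 bits


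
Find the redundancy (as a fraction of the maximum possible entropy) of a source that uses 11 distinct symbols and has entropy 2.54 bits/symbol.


H_max = log2(K) = log2(11) = 3.4594 bits/symbol. Redundancy = 1 - H/H_max = 1 - 2.54/3.4594 = 1 - 0.7342 = 0.2658

0.2658


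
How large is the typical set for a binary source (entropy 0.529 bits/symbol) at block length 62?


log2|A_typical| = nH = 62 * 0.529 = 32.798, so |A_typical| ~ 2^32.798 = 7.468e+09

7.468e+09


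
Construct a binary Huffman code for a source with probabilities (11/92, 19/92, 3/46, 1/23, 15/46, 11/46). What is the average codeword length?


Huffman construction (repeatedly merge the two least-probable nodes; each merge adds 1 bit to every symbol beneath it): 1/23 + 3/46 = 5/46; 5/46 + 11/92 = 21/92; 19/92 + 21/92 = 10/23; 11/46 + 15/46 = 13/23; 10/23 + 13/23 = 1. Resulting codeword lengths (in the order the probabilities were given): (3, 2, 4, 4, 2, 2). L_avg = sum(p_i * l_i) = 11/92*3 + 19/92*2 + 3/46*4 + 1/23*4 + 15/46*2 + 11/46*2 = 215/92 = 2.337

2.337 bits


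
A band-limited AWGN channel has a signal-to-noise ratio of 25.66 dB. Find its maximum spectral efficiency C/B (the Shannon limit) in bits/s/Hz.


SNR_linear = 10^(25.66/10) = 368.129; C/B = log2(1 + SNR_linear) = log2(1 + 368.129) = 8.528

8.528 bits/s/Hz


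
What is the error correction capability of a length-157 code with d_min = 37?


Correction capability = floor((d-1)/2) = floor((37-1)/2) = 18

18 errors


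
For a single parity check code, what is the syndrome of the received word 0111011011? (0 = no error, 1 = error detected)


Syndrome = XOR of all bits = 0 XOR 1 XOR 1 XOR 1 XOR 0 XOR 1 XOR 1 XOR 0 XOR 1 XOR 1 = 1

1


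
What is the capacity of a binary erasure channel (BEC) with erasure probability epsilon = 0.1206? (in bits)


C = 1 - epsilon = 1 - 0.1206 = 0.8794

0.8794 bits


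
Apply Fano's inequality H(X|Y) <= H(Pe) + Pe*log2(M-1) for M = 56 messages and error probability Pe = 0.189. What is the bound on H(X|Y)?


H(Pe) = -Pe*log2(Pe) - (1-Pe)*log2(1-Pe) = -0.189*log2(0.189) - 0.811*log2(0.811) = 0.454269 + 0.245105 = 0.6994. Pe*log2(M-1) = 0.189*log2(55) = 1.092677. Bound = H(Pe) + Pe*log2(M-1) = 0.454269 + 0.245105 + 1.092677 = 1.7921

1.7921 bits


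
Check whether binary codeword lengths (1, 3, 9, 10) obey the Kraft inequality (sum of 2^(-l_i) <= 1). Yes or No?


Kraft sum = sum(2^(-l_i)) = 0.6279, need <= 1. Result: satisfied (a binary prefix-free code with these lengths exists)

Yes


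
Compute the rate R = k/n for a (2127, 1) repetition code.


Rate = k/n = 1/2127

1/2127


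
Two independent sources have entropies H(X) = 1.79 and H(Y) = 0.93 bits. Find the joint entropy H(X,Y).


For independent variables, H(X,Y) = H(X) + H(Y) = 1.79 + 0.93 = 2.72

2.72 bits


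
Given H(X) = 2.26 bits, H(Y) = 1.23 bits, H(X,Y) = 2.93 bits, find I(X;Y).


I(X;Y) = H(X) + H(Y) - H(X,Y) = 2.26 + 1.23 - 2.93 = 0.56

0.56 bits


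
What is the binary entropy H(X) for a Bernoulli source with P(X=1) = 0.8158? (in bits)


H = -p*log2(p) - (1-p)*log2(1-p). -0.8158*log2(0.8158) = 0.239611; -0.1842*log2(0.1842) = 0.449569. H = 0.239611 + 0.449569 = 0.6892

0.6892 bits


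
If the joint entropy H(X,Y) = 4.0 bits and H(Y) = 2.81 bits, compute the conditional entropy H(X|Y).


H(X|Y) = H(X,Y) - H(Y) = 4.0 - 2.81 = 1.19

1.19 bits


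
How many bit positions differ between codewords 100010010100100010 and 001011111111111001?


Count differing positions: ^ . ^ . . ^ ^ . ^ . ^ ^ . ^ ^ . ^ ^ = 11 differences

11


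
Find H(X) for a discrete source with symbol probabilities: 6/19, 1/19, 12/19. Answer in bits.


H = -sum(p_i * log2(p_i)). Terms: -(6/19)*log2(6/19) = 0.525147; -(1/19)*log2(1/19) = 0.223575; -(12/19)*log2(12/19) = 0.418715. H = 0.525147 + 0.223575 + 0.418715 = 1.1674

1.1674 bits


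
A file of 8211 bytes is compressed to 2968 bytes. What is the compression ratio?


Ratio = original / compressed = 8211 / 2968 = 2.7665

2.7665


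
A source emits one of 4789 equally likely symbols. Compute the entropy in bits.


H = log2(n) = log2(4789) = 12.2255

12.2255 bits


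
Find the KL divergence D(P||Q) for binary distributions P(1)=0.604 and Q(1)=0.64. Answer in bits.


KL = p*log2(p/q) + (1-p)*log2((1-p)/(1-q)) = 0.604*log2(0.604/0.64) + 0.396*log2(0.396/0.36) = 0.004

0.004 bits


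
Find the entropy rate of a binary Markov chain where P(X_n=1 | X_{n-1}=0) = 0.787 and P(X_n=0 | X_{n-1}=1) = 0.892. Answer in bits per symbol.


Stationary distribution: pi_0 = p10/(p01+p10) = 0.5313, pi_1 = 0.4687. Entropy rate H' = pi_0*H(p01) + pi_1*H(p10) = 0.5313*0.7472 + 0.4687*0.4939 = 0.6284

0.6284 bits/symbol


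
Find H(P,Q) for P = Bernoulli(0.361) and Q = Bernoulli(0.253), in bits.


H(P,Q) = -p*log2(q) - (1-p)*log2(1-q). -0.361*log2(0.253) = 0.715787; -0.639*log2(0.747) = 0.268904. H(P,Q) = 0.715787 + 0.268904 = 0.9847

0.9847 bits


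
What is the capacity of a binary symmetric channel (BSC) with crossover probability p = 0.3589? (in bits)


H(p) = -p*log2(p) - (1-p)*log2(1-p) = -0.3589*log2(0.3589) - 0.6411*log2(0.6411) = 0.530578 + 0.411188 = 0.9418. C = 1 - H(p) = 1 - 0.9418 = 0.0582

0.0582 bits


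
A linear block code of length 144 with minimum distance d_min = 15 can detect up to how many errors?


Detection capability = d_min - 1 = 15 - 1 = 14

14 errors


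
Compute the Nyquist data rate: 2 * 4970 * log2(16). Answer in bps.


Rate = 2 * B * log2(M) = 2 * 4970 * 4.0 = 39760.0

39760.0 bps


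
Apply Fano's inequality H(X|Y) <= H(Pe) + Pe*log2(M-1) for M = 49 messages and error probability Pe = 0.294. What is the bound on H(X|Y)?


H(Pe) = -Pe*log2(Pe) - (1-Pe)*log2(1-Pe) = -0.294*log2(0.294) - 0.706*log2(0.706) = 0.519237 + 0.354595 = 0.8738. Pe*log2(M-1) = 0.294*log2(48) = 1.641979. Bound = H(Pe) + Pe*log2(M-1) = 0.519237 + 0.354595 + 1.641979 = 2.5158

2.5158 bits


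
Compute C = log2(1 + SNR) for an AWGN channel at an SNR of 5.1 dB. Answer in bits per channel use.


SNR_linear = 10^(5.1/10) = 3.2359; C = log2(1 + SNR_linear) = log2(1 + 3.2359) = 2.0827

2.0827 bits/channel use


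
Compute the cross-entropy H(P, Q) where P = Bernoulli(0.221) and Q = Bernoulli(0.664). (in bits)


H(P,Q) = -p*log2(q) - (1-p)*log2(1-q). -0.221*log2(0.664) = 0.130555; -0.779*log2(0.336) = 1.225731. H(P,Q) = 0.130555 + 1.225731 = 1.3563

1.3563 bits


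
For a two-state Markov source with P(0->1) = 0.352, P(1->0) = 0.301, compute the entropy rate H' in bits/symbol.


Stationary distribution: pi_0 = p10/(p01+p10) = 0.4609, pi_1 = 0.5391. Entropy rate H' = pi_0*H(p01) + pi_1*H(p10) = 0.4609*0.9358 + 0.5391*0.8825 = 0.9071

0.9071 bits/symbol


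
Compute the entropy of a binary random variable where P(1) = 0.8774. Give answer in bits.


H = -p*log2(p) - (1-p)*log2(1-p). -0.8774*log2(0.8774) = 0.165560; -0.1226*log2(0.1226) = 0.371229. H = 0.165560 + 0.371229 = 0.5368

0.5368 bits


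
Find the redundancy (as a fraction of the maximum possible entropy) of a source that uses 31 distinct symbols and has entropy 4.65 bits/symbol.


H_max = log2(K) = log2(31) = 4.9542 bits/symbol. Redundancy = 1 - H/H_max = 1 - 4.65/4.9542 = 1 - 0.9386 = 0.0614

0.0614


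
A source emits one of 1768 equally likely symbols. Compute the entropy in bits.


H = log2(n) = log2(1768) = 10.7879

10.7879 bits


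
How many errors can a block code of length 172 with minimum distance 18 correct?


Correction capability = floor((d-1)/2) = floor((18-1)/2) = 8

8 errors


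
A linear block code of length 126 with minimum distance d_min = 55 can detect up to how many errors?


Detection capability = d_min - 1 = 55 - 1 = 54

54 errors


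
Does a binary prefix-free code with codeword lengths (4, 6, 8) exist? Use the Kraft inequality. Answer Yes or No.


Kraft sum = sum(2^(-l_i)) = 0.082, need <= 1. Result: satisfied (a binary prefix-free code with these lengths exists)

Yes


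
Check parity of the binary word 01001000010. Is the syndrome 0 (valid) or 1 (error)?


Syndrome = XOR of all bits = 0 XOR 1 XOR 0 XOR 0 XOR 1 XOR 0 XOR 0 XOR 0 XOR 0 XOR 1 XOR 0 = 1

1


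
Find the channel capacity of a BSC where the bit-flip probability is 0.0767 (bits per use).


H(p) = -p*log2(p) - (1-p)*log2(1-p) = -0.0767*log2(0.0767) - 0.9233*log2(0.9233) = 0.284145 + 0.106298 = 0.3904. C = 1 - H(p) = 1 - 0.3904 = 0.6096

0.6096 bits


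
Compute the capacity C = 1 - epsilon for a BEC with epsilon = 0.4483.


C = 1 - epsilon = 1 - 0.4483 = 0.5517

0.5517 bits


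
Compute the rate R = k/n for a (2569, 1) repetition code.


Rate = k/n = 1/2569

1/2569


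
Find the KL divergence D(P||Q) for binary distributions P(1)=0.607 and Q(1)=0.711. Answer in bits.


KL = p*log2(p/q) + (1-p)*log2((1-p)/(1-q)) = 0.607*log2(0.607/0.711) + 0.393*log2(0.393/0.289) = 0.0358

0.0358 bits


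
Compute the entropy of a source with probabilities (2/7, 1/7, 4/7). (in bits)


H = -sum(p_i * log2(p_i)). Terms: -(2/7)*log2(2/7) = 0.516387; -(1/7)*log2(1/7) = 0.401051; -(4/7)*log2(4/7) = 0.461346. H = 0.516387 + 0.401051 + 0.461346 = 1.3788

1.3788 bits


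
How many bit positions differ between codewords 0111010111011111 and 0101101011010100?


Count differing positions: . . ^ . ^ ^ ^ ^ . . . . ^ . ^ ^ = 8 differences

8


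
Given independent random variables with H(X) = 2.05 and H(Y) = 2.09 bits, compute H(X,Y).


For independent variables, H(X,Y) = H(X) + H(Y) = 2.05 + 2.09 = 4.14

4.14 bits


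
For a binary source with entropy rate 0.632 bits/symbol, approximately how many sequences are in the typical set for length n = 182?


log2|A_typical| = nH = 182 * 0.632 = 115.024, so |A_typical| ~ 2^115.024 = 4.224e+34

4.224e+34


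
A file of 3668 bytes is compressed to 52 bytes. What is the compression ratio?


Ratio = original / compressed = 3668 / 52 = 70.5385

70.5385


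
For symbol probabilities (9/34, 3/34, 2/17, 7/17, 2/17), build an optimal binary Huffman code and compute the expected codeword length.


Huffman construction (repeatedly merge the two least-probable nodes; each merge adds 1 bit to every symbol beneath it): 3/34 + 2/17 = 7/34; 2/17 + 7/34 = 11/34; 9/34 + 11/34 = 10/17; 7/17 + 10/17 = 1. Resulting codeword lengths (in the order the probabilities were given): (2, 4, 4, 1, 3). L_avg = sum(p_i * l_i) = 9/34*2 + 3/34*4 + 2/17*4 + 7/17*1 + 2/17*3 = 36/17 = 2.1176

2.1176 bits


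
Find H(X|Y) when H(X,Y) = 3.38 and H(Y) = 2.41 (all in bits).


H(X|Y) = H(X,Y) - H(Y) = 3.38 - 2.41 = 0.97

0.97 bits


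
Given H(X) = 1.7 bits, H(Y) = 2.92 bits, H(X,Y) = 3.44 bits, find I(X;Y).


I(X;Y) = H(X) + H(Y) - H(X,Y) = 1.7 + 2.92 - 3.44 = 1.18

1.18 bits


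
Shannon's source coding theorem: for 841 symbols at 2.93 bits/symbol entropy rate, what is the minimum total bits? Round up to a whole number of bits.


Minimum bits >= n * H = 841 * 2.93 = 2464.13, rounded up to a whole number of bits = 2465

2465 bits


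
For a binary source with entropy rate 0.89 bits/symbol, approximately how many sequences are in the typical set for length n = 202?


log2|A_typical| = nH = 202 * 0.89 = 179.78, so |A_typical| ~ 2^179.78 = 1.316e+54

1.316e+54


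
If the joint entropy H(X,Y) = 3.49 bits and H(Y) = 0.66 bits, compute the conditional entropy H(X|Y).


H(X|Y) = H(X,Y) - H(Y) = 3.49 - 0.66 = 2.83

2.83 bits


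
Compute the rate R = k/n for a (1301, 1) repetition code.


Rate = k/n = 1/1301

1/1301


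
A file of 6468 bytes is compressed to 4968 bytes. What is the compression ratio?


Ratio = original / compressed = 6468 / 4968 = 1.3019

1.3019


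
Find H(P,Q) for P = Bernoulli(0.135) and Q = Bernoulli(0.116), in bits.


H(P,Q) = -p*log2(q) - (1-p)*log2(1-q). -0.135*log2(0.116) = 0.419553; -0.865*log2(0.884) = 0.153868. H(P,Q) = 0.419553 + 0.153868 = 0.5734

0.5734 bits


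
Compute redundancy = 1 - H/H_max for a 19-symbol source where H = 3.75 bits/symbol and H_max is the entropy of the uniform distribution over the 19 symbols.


H_max = log2(K) = log2(19) = 4.2479 bits/symbol. Redundancy = 1 - H/H_max = 1 - 3.75/4.2479 = 1 - 0.8828 = 0.1172

0.1172


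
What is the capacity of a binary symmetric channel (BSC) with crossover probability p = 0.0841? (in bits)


H(p) = -p*log2(p) - (1-p)*log2(1-p) = -0.0841*log2(0.0841) - 0.9159*log2(0.9159) = 0.300384 + 0.116079 = 0.4165. C = 1 - H(p) = 1 - 0.4165 = 0.5835

0.5835 bits


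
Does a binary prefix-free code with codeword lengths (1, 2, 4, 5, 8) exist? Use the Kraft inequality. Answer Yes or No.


Kraft sum = sum(2^(-l_i)) = 0.8477, need <= 1. Result: satisfied (a binary prefix-free code with these lengths exists)

Yes


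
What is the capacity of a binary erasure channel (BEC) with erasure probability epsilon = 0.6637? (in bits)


C = 1 - epsilon = 1 - 0.6637 = 0.3363

0.3363 bits


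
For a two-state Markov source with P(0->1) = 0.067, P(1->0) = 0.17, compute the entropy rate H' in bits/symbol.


Stationary distribution: pi_0 = p10/(p01+p10) = 0.7173, pi_1 = 0.2827. Entropy rate H' = pi_0*H(p01) + pi_1*H(p10) = 0.7173*0.3546 + 0.2827*0.6577 = 0.4403

0.4403 bits/symbol


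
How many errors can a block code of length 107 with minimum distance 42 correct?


Correction capability = floor((d-1)/2) = floor((42-1)/2) = 20

20 errors


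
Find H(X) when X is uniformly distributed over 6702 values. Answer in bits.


H = log2(n) = log2(6702) = 12.7104

12.7104 bits


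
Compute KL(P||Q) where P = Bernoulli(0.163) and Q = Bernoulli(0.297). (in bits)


KL = p*log2(p/q) + (1-p)*log2((1-p)/(1-q)) = 0.163*log2(0.163/0.297) + 0.837*log2(0.837/0.703) = 0.0696

0.0696 bits


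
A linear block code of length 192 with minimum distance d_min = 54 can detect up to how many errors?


Detection capability = d_min - 1 = 54 - 1 = 53

53 errors


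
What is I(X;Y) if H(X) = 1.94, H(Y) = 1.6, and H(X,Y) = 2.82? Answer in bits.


I(X;Y) = H(X) + H(Y) - H(X,Y) = 1.94 + 1.6 - 2.82 = 0.72

0.72 bits


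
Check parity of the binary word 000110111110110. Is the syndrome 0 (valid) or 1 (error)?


Syndrome = XOR of all bits = 0 XOR 0 XOR 0 XOR 1 XOR 1 XOR 0 XOR 1 XOR 1 XOR 1 XOR 1 XOR 1 XOR 0 XOR 1 XOR 1 XOR 0 = 1

1


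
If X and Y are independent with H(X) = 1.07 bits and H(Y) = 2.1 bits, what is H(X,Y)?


For independent variables, H(X,Y) = H(X) + H(Y) = 1.07 + 2.1 = 3.17

3.17 bits


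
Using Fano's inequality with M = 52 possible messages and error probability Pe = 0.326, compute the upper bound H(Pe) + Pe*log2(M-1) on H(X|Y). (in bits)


H(Pe) = -Pe*log2(Pe) - (1-Pe)*log2(1-Pe) = -0.326*log2(0.326) - 0.674*log2(0.674) = 0.527160 + 0.383627 = 0.9108. Pe*log2(M-1) = 0.326*log2(51) = 1.849211. Bound = H(Pe) + Pe*log2(M-1) = 0.527160 + 0.383627 + 1.849211 = 2.76

2.76 bits


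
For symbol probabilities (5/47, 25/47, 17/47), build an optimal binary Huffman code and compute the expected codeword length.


Huffman construction (repeatedly merge the two least-probable nodes; each merge adds 1 bit to every symbol beneath it): 5/47 + 17/47 = 22/47; 22/47 + 25/47 = 1. Resulting codeword lengths (in the order the probabilities were given): (2, 1, 2). L_avg = sum(p_i * l_i) = 5/47*2 + 25/47*1 + 17/47*2 = 69/47 = 1.4681

1.4681 bits


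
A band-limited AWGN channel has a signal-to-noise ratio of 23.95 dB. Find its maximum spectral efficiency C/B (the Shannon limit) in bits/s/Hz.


SNR_linear = 10^(23.95/10) = 248.3133; C/B = log2(1 + SNR_linear) = log2(1 + 248.3133) = 7.9618

7.9618 bits/s/Hz


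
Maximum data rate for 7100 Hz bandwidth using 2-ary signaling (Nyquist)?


Rate = 2 * B * log2(M) = 2 * 7100 * 1.0 = 14200.0

14200.0 bps


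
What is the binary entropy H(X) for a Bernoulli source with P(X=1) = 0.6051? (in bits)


H = -p*log2(p) - (1-p)*log2(1-p). -0.6051*log2(0.6051) = 0.438549; -0.3949*log2(0.3949) = 0.529340. H = 0.438549 + 0.529340 = 0.9679

0.9679 bits


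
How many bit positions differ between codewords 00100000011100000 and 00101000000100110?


Count differing positions: . . . . ^ . . . . ^ ^ . . . ^ ^ . = 5 differences

5


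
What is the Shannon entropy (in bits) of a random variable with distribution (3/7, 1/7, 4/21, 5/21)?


H = -sum(p_i * log2(p_i)). Terms: -(3/7)*log2(3/7) = 0.523882; -(1/7)*log2(1/7) = 0.401051; -(4/21)*log2(4/21) = 0.455680; -(5/21)*log2(5/21) = 0.492950. H = 0.523882 + 0.401051 + 0.455680 + 0.492950 = 1.8736

1.8736 bits
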